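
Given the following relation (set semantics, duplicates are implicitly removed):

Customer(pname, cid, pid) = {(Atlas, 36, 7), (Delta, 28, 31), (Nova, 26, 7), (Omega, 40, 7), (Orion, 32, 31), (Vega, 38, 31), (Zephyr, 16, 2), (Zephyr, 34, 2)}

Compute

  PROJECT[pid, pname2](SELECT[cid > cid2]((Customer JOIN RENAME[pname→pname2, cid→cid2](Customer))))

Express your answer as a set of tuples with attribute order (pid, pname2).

ρ[pname→pname2, cid→cid2]: schema becomes (pname2, cid2, pid); tuples unchanged.
Natural join on pid: {(Atlas, 36, 7, Atlas, 36), (Atlas, 36, 7, Nova, 26), (Atlas, 36, 7, Omega, 40), (Delta, 28, 31, Delta, 28), (Delta, 28, 31, Orion, 32), (Delta, 28, 31, Vega, 38), (Nova, 26, 7, Atlas, 36), (Nova, 26, 7, Nova, 26), (Nova, 26, 7, Omega, 40), (Omega, 40, 7, Atlas, 36), (Omega, 40, 7, Nova, 26), (Omega, 40, 7, Omega, 40), (Orion, 32, 31, Delta, 28), (Orion, 32, 31, Orion, 32), (Orion, 32, 31, Vega, 38), (Vega, 38, 31, Delta, 28), (Vega, 38, 31, Orion, 32), (Vega, 38, 31, Vega, 38), (Zephyr, 16, 2, Zephyr, 16), (Zephyr, 16, 2, Zephyr, 34), (Zephyr, 34, 2, Zephyr, 16), (Zephyr, 34, 2, Zephyr, 34)}
Filtering on cid > cid2 leaves {(Atlas, 36, 7, Nova, 26), (Omega, 40, 7, Atlas, 36), (Omega, 40, 7, Nova, 26), (Orion, 32, 31, Delta, 28), (Vega, 38, 31, Delta, 28), (Vega, 38, 31, Orion, 32), (Zephyr, 34, 2, Zephyr, 16)}.
π_{pid, pname2} gives {(2, Zephyr), (31, Delta), (31, Orion), (7, Atlas), (7, Nova)} (2 duplicate(s) eliminated).

{(2, Zephyr), (31, Delta), (31, Orion), (7, Atlas), (7, Nova)}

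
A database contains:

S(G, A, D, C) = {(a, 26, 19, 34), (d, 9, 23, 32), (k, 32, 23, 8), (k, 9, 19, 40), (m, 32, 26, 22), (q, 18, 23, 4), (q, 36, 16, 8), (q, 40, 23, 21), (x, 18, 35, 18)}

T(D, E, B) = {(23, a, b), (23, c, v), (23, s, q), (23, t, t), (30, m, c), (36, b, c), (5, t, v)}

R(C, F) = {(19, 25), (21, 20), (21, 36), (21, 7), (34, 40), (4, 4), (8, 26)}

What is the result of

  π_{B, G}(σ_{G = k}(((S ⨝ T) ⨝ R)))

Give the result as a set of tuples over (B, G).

{(b, k), (q, k), (t, k), (v, k)}

S ⋈ T (natural join on D): {(d, 9, 23, 32, a, b), (d, 9, 23, 32, c, v), (d, 9, 23, 32, s, q), (d, 9, 23, 32, t, t), (k, 32, 23, 8, a, b), (k, 32, 23, 8, c, v), (k, 32, 23, 8, s, q), (k, 32, 23, 8, t, t), (q, 18, 23, 4, a, b), (q, 18, 23, 4, c, v), (q, 18, 23, 4, s, q), (q, 18, 23, 4, t, t), (q, 40, 23, 21, a, b), (q, 40, 23, 21, c, v), (q, 40, 23, 21, s, q), (q, 40, 23, 21, t, t)}
(S ⨝ T) ⋈ R (natural join on C): {(k, 32, 23, 8, a, b, 26), (k, 32, 23, 8, c, v, 26), (k, 32, 23, 8, s, q, 26), (k, 32, 23, 8, t, t, 26), (q, 18, 23, 4, a, b, 4), (q, 18, 23, 4, c, v, 4), (q, 18, 23, 4, s, q, 4), (q, 18, 23, 4, t, t, 4), (q, 40, 23, 21, a, b, 20), (q, 40, 23, 21, a, b, 36), (q, 40, 23, 21, a, b, 7), (q, 40, 23, 21, c, v, 20), (q, 40, 23, 21, c, v, 36), (q, 40, 23, 21, c, v, 7), (q, 40, 23, 21, s, q, 20), (q, 40, 23, 21, s, q, 36), (q, 40, 23, 21, s, q, 7), (q, 40, 23, 21, t, t, 20), (q, 40, 23, 21, t, t, 36), (q, 40, 23, 21, t, t, 7)}
σ[G = k]: keep tuples satisfying G = k → {(k, 32, 23, 8, a, b, 26), (k, 32, 23, 8, c, v, 26), (k, 32, 23, 8, s, q, 26), (k, 32, 23, 8, t, t, 26)}
Keep only column(s) B, G: {(b, k), (q, k), (t, k), (v, k)}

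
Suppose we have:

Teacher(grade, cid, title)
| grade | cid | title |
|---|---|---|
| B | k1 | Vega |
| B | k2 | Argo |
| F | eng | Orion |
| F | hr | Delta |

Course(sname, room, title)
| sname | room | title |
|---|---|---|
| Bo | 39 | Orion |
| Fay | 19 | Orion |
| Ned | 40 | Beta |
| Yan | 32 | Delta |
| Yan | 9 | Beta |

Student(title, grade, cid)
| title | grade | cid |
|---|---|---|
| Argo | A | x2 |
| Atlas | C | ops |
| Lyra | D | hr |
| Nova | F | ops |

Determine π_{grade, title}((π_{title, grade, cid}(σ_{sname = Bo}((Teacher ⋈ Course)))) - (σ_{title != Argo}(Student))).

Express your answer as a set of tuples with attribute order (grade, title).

Natural join on title: {(F, eng, Orion, Bo, 39), (F, eng, Orion, Fay, 19), (F, hr, Delta, Yan, 32)}
Filtering on sname = Bo leaves {(F, eng, Orion, Bo, 39)}.
π_{title, grade, cid} gives {(Orion, F, eng)}.
Filtering on title != Argo leaves {(Atlas, C, ops), (Lyra, D, hr), (Nova, F, ops)}.
Difference: {(Orion, F, eng)} with {(Atlas, C, ops), (Lyra, D, hr), (Nova, F, ops)} → {(Orion, F, eng)}
π_{grade, title} gives {(F, Orion)}.

{(F, Orion)}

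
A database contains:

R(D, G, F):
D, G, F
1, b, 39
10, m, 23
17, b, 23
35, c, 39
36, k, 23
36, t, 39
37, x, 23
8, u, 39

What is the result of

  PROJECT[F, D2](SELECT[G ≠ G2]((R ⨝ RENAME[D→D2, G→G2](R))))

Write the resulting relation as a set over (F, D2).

ρ[D→D2, G→G2]: schema becomes (D2, G2, F); tuples unchanged.
Natural join on F: {(1, b, 39, 1, b), (1, b, 39, 35, c), (1, b, 39, 36, t), (1, b, 39, 8, u), (10, m, 23, 10, m), (10, m, 23, 17, b), (10, m, 23, 36, k), (10, m, 23, 37, x), (17, b, 23, 10, m), (17, b, 23, 17, b), (17, b, 23, 36, k), (17, b, 23, 37, x), (35, c, 39, 1, b), (35, c, 39, 35, c), (35, c, 39, 36, t), (35, c, 39, 8, u), (36, k, 23, 10, m), (36, k, 23, 17, b), (36, k, 23, 36, k), (36, k, 23, 37, x), (36, t, 39, 1, b), (36, t, 39, 35, c), (36, t, 39, 36, t), (36, t, 39, 8, u), (37, x, 23, 10, m), (37, x, 23, 17, b), (37, x, 23, 36, k), (37, x, 23, 37, x), (8, u, 39, 1, b), (8, u, 39, 35, c), (8, u, 39, 36, t), (8, u, 39, 8, u)}
Selection G ≠ G2: {(1, b, 39, 35, c), (1, b, 39, 36, t), (1, b, 39, 8, u), (10, m, 23, 17, b), (10, m, 23, 36, k), (10, m, 23, 37, x), (17, b, 23, 10, m), (17, b, 23, 36, k), (17, b, 23, 37, x), (35, c, 39, 1, b), (35, c, 39, 36, t), (35, c, 39, 8, u), (36, k, 23, 10, m), (36, k, 23, 17, b), (36, k, 23, 37, x), (36, t, 39, 1, b), (36, t, 39, 35, c), (36, t, 39, 8, u), (37, x, 23, 10, m), (37, x, 23, 17, b), (37, x, 23, 36, k), (8, u, 39, 1, b), (8, u, 39, 35, c), (8, u, 39, 36, t)}
Keep only column(s) F, D2 (16 duplicate(s) eliminated): {(23, 10), (23, 17), (23, 36), (23, 37), (39, 1), (39, 35), (39, 36), (39, 8)}

{(23, 10), (23, 17), (23, 36), (23, 37), (39, 1), (39, 35), (39, 36), (39, 8)}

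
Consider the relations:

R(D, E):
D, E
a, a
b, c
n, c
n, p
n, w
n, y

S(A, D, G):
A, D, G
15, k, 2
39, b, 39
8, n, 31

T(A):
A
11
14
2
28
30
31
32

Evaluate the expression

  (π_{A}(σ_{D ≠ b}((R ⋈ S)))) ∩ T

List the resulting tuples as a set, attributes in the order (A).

Joining R and S on D yields {(b, c, 39, 39), (n, c, 8, 31), (n, p, 8, 31), (n, w, 8, 31), (n, y, 8, 31)}.
Apply σ_{D ≠ b}; surviving tuples: {(n, c, 8, 31), (n, p, 8, 31), (n, w, 8, 31), (n, y, 8, 31)}
Keep only column(s) A (3 duplicate(s) eliminated): {8}
Taking the intersection: {}

{}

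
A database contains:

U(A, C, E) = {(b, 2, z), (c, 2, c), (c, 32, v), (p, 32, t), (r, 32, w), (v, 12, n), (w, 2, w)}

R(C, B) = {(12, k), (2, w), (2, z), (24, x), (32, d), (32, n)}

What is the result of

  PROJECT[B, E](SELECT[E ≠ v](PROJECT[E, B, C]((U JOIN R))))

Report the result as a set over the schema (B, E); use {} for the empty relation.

{(d, t), (d, w), (k, n), (n, t), (n, w), (w, c), (w, w), (w, z), (z, c), (z, w), (z, z)}

U ⋈ R (natural join on C): {(b, 2, z, w), (b, 2, z, z), (c, 2, c, w), (c, 2, c, z), (c, 32, v, d), (c, 32, v, n), (p, 32, t, d), (p, 32, t, n), (r, 32, w, d), (r, 32, w, n), (v, 12, n, k), (w, 2, w, w), (w, 2, w, z)}
Projecting to E, B, C: {(c, w, 2), (c, z, 2), (n, k, 12), (t, d, 32), (t, n, 32), (v, d, 32), (v, n, 32), (w, d, 32), (w, n, 32), (w, w, 2), (w, z, 2), (z, w, 2), (z, z, 2)}
σ[E ≠ v]: keep tuples satisfying E ≠ v → {(c, w, 2), (c, z, 2), (n, k, 12), (t, d, 32), (t, n, 32), (w, d, 32), (w, n, 32), (w, w, 2), (w, z, 2), (z, w, 2), (z, z, 2)}
Projecting to B, E: {(d, t), (d, w), (k, n), (n, t), (n, w), (w, c), (w, w), (w, z), (z, c), (z, w), (z, z)}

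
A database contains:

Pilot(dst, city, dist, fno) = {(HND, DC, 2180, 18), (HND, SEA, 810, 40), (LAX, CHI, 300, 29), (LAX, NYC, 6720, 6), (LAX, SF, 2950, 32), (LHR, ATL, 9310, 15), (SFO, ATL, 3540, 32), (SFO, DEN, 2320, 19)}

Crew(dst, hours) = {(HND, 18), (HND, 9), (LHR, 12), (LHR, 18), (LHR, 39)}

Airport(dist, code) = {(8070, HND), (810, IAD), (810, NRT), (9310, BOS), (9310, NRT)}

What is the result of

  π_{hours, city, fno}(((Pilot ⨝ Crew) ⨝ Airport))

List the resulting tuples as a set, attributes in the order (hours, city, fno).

Pilot ⋈ Crew (natural join on dst): {(HND, DC, 2180, 18, 18), (HND, DC, 2180, 18, 9), (HND, SEA, 810, 40, 18), (HND, SEA, 810, 40, 9), (LHR, ATL, 9310, 15, 12), (LHR, ATL, 9310, 15, 18), (LHR, ATL, 9310, 15, 39)}
(Pilot ⨝ Crew) ⋈ Airport (natural join on dist): {(HND, SEA, 810, 40, 18, IAD), (HND, SEA, 810, 40, 18, NRT), (HND, SEA, 810, 40, 9, IAD), (HND, SEA, 810, 40, 9, NRT), (LHR, ATL, 9310, 15, 12, BOS), (LHR, ATL, 9310, 15, 12, NRT), (LHR, ATL, 9310, 15, 18, BOS), (LHR, ATL, 9310, 15, 18, NRT), (LHR, ATL, 9310, 15, 39, BOS), (LHR, ATL, 9310, 15, 39, NRT)}
Keep only column(s) hours, city, fno (5 duplicate(s) eliminated): {(12, ATL, 15), (18, ATL, 15), (18, SEA, 40), (39, ATL, 15), (9, SEA, 40)}

{(12, ATL, 15), (18, ATL, 15), (18, SEA, 40), (39, ATL, 15), (9, SEA, 40)}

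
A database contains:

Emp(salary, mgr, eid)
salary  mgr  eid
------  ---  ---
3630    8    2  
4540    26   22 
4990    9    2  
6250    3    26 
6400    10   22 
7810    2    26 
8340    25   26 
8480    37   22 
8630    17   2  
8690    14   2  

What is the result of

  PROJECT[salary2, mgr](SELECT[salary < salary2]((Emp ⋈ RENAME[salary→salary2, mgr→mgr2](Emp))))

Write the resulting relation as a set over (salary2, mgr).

ρ[salary→salary2, mgr→mgr2]: schema becomes (salary2, mgr2, eid); tuples unchanged.
Natural join on eid: {(3630, 8, 2, 3630, 8), (3630, 8, 2, 4990, 9), (3630, 8, 2, 8630, 17), (3630, 8, 2, 8690, 14), (4540, 26, 22, 4540, 26), (4540, 26, 22, 6400, 10), (4540, 26, 22, 8480, 37), (4990, 9, 2, 3630, 8), (4990, 9, 2, 4990, 9), (4990, 9, 2, 8630, 17), (4990, 9, 2, 8690, 14), (6250, 3, 26, 6250, 3), (6250, 3, 26, 7810, 2), (6250, 3, 26, 8340, 25), (6400, 10, 22, 4540, 26), (6400, 10, 22, 6400, 10), (6400, 10, 22, 8480, 37), (7810, 2, 26, 6250, 3), (7810, 2, 26, 7810, 2), (7810, 2, 26, 8340, 25), (8340, 25, 26, 6250, 3), (8340, 25, 26, 7810, 2), (8340, 25, 26, 8340, 25), (8480, 37, 22, 4540, 26), (8480, 37, 22, 6400, 10), (8480, 37, 22, 8480, 37), (8630, 17, 2, 3630, 8), (8630, 17, 2, 4990, 9), (8630, 17, 2, 8630, 17), (8630, 17, 2, 8690, 14), (8690, 14, 2, 3630, 8), (8690, 14, 2, 4990, 9), (8690, 14, 2, 8630, 17), (8690, 14, 2, 8690, 14)}
Filtering on salary < salary2 leaves {(3630, 8, 2, 4990, 9), (3630, 8, 2, 8630, 17), (3630, 8, 2, 8690, 14), (4540, 26, 22, 6400, 10), (4540, 26, 22, 8480, 37), (4990, 9, 2, 8630, 17), (4990, 9, 2, 8690, 14), (6250, 3, 26, 7810, 2), (6250, 3, 26, 8340, 25), (6400, 10, 22, 8480, 37), (7810, 2, 26, 8340, 25), (8630, 17, 2, 8690, 14)}.
Keep only column(s) salary2, mgr: {(4990, 8), (6400, 26), (7810, 3), (8340, 2), (8340, 3), (8480, 10), (8480, 26), (8630, 8), (8630, 9), (8690, 17), (8690, 8), (8690, 9)}

{(4990, 8), (6400, 26), (7810, 3), (8340, 2), (8340, 3), (8480, 10), (8480, 26), (8630, 8), (8630, 9), (8690, 17), (8690, 8), (8690, 9)}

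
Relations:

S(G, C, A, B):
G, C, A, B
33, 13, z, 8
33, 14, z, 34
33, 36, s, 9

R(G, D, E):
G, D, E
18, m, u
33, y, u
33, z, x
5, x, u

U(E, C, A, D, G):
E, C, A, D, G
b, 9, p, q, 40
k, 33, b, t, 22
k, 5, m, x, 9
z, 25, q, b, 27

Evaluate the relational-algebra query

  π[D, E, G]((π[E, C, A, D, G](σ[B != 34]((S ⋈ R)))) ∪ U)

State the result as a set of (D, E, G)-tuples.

{(b, z, 27), (q, b, 40), (t, k, 22), (x, k, 9), (y, u, 33), (z, x, 33)}

Joining S and R on G yields {(33, 13, z, 8, y, u), (33, 13, z, 8, z, x), (33, 14, z, 34, y, u), (33, 14, z, 34, z, x), (33, 36, s, 9, y, u), (33, 36, s, 9, z, x)}.
Filtering on B != 34 leaves {(33, 13, z, 8, y, u), (33, 13, z, 8, z, x), (33, 36, s, 9, y, u), (33, 36, s, 9, z, x)}.
π[E, C, A, D, G]: project onto (E, C, A, D, G) → {(u, 13, z, y, 33), (u, 36, s, y, 33), (x, 13, z, z, 33), (x, 36, s, z, 33)}
Taking the union: {(b, 9, p, q, 40), (k, 33, b, t, 22), (k, 5, m, x, 9), (u, 13, z, y, 33), (u, 36, s, y, 33), (x, 13, z, z, 33), (x, 36, s, z, 33), (z, 25, q, b, 27)}
π[D, E, G]: project onto (D, E, G) (2 duplicate(s) eliminated) → {(b, z, 27), (q, b, 40), (t, k, 22), (x, k, 9), (y, u, 33), (z, x, 33)}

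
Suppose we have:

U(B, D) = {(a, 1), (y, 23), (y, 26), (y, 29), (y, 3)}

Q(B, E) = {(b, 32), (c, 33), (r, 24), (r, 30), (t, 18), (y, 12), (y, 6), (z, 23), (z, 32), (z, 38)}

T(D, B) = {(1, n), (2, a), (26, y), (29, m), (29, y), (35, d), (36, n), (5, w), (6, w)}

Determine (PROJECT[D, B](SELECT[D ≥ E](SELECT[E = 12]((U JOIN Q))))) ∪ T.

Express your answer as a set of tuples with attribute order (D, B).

{(1, n), (2, a), (23, y), (26, y), (29, m), (29, y), (35, d), (36, n), (5, w), (6, w)}

Natural join on B: {(y, 23, 12), (y, 23, 6), (y, 26, 12), (y, 26, 6), (y, 29, 12), (y, 29, 6), (y, 3, 12), (y, 3, 6)}
σ[E = 12]: keep tuples satisfying E = 12 → {(y, 23, 12), (y, 26, 12), (y, 29, 12), (y, 3, 12)}
σ[D ≥ E]: keep tuples satisfying D ≥ E → {(y, 23, 12), (y, 26, 12), (y, 29, 12)}
π[D, B]: project onto (D, B) → {(23, y), (26, y), (29, y)}
Union: {(23, y), (26, y), (29, y)} with {(1, n), (2, a), (26, y), (29, m), (29, y), (35, d), (36, n), (5, w), (6, w)} → {(1, n), (2, a), (23, y), (26, y), (29, m), (29, y), (35, d), (36, n), (5, w), (6, w)}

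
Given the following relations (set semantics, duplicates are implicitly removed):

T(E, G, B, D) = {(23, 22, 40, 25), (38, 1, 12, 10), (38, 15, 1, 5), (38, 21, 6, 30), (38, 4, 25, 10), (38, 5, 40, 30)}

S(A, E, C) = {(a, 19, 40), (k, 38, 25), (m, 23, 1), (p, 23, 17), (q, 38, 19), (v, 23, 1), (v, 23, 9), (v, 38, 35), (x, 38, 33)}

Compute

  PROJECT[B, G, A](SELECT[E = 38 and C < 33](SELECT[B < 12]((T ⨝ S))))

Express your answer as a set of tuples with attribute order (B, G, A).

Natural join on E: {(23, 22, 40, 25, m, 1), (23, 22, 40, 25, p, 17), (23, 22, 40, 25, v, 1), (23, 22, 40, 25, v, 9), (38, 1, 12, 10, k, 25), (38, 1, 12, 10, q, 19), (38, 1, 12, 10, v, 35), (38, 1, 12, 10, x, 33), (38, 15, 1, 5, k, 25), (38, 15, 1, 5, q, 19), (38, 15, 1, 5, v, 35), (38, 15, 1, 5, x, 33), (38, 21, 6, 30, k, 25), (38, 21, 6, 30, q, 19), (38, 21, 6, 30, v, 35), (38, 21, 6, 30, x, 33), (38, 4, 25, 10, k, 25), (38, 4, 25, 10, q, 19), (38, 4, 25, 10, v, 35), (38, 4, 25, 10, x, 33), (38, 5, 40, 30, k, 25), (38, 5, 40, 30, q, 19), (38, 5, 40, 30, v, 35), (38, 5, 40, 30, x, 33)}
Apply σ_{B < 12}; surviving tuples: {(38, 15, 1, 5, k, 25), (38, 15, 1, 5, q, 19), (38, 15, 1, 5, v, 35), (38, 15, 1, 5, x, 33), (38, 21, 6, 30, k, 25), (38, 21, 6, 30, q, 19), (38, 21, 6, 30, v, 35), (38, 21, 6, 30, x, 33)}
Apply σ_{E = 38 and C < 33}; surviving tuples: {(38, 15, 1, 5, k, 25), (38, 15, 1, 5, q, 19), (38, 21, 6, 30, k, 25), (38, 21, 6, 30, q, 19)}
Keep only column(s) B, G, A: {(1, 15, k), (1, 15, q), (6, 21, k), (6, 21, q)}

{(1, 15, k), (1, 15, q), (6, 21, k), (6, 21, q)}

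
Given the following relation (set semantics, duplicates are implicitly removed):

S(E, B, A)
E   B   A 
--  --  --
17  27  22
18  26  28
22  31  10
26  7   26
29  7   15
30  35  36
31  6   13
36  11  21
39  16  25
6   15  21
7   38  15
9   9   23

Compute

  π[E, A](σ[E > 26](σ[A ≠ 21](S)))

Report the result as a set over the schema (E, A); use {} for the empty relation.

{(29, 15), (30, 36), (31, 13), (39, 25)}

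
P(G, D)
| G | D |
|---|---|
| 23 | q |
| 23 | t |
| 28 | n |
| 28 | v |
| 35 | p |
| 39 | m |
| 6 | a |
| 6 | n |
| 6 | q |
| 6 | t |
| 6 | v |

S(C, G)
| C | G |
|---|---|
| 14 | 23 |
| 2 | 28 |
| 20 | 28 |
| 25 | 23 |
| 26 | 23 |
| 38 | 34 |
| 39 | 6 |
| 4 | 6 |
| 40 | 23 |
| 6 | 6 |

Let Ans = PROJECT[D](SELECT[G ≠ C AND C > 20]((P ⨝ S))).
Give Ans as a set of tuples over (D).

{a, n, q, t, v}

Natural join on G: {(23, q, 14), (23, q, 25), (23, q, 26), (23, q, 40), (23, t, 14), (23, t, 25), (23, t, 26), (23, t, 40), (28, n, 2), (28, n, 20), (28, v, 2), (28, v, 20), (6, a, 39), (6, a, 4), (6, a, 6), (6, n, 39), (6, n, 4), (6, n, 6), (6, q, 39), (6, q, 4), (6, q, 6), (6, t, 39), (6, t, 4), (6, t, 6), (6, v, 39), (6, v, 4), (6, v, 6)}
Filtering on G ≠ C AND C > 20 leaves {(23, q, 25), (23, q, 26), (23, q, 40), (23, t, 25), (23, t, 26), (23, t, 40), (6, a, 39), (6, n, 39), (6, q, 39), (6, t, 39), (6, v, 39)}.
π[D]: project onto (D) (6 duplicate(s) eliminated) → {a, n, q, t, v}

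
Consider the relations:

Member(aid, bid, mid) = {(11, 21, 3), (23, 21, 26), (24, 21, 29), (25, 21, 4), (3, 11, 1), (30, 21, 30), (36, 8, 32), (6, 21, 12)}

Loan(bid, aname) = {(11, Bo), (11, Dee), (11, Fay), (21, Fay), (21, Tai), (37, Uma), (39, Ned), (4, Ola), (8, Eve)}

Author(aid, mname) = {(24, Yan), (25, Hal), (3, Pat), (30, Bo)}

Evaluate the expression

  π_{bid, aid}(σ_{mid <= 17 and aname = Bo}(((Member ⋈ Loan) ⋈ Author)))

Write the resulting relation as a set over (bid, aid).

{(11, 3)}

Natural join on bid: {(11, 21, 3, Fay), (11, 21, 3, Tai), (23, 21, 26, Fay), (23, 21, 26, Tai), (24, 21, 29, Fay), (24, 21, 29, Tai), (25, 21, 4, Fay), (25, 21, 4, Tai), (3, 11, 1, Bo), (3, 11, 1, Dee), (3, 11, 1, Fay), (30, 21, 30, Fay), (30, 21, 30, Tai), (36, 8, 32, Eve), (6, 21, 12, Fay), (6, 21, 12, Tai)}
Natural join on aid: {(24, 21, 29, Fay, Yan), (24, 21, 29, Tai, Yan), (25, 21, 4, Fay, Hal), (25, 21, 4, Tai, Hal), (3, 11, 1, Bo, Pat), (3, 11, 1, Dee, Pat), (3, 11, 1, Fay, Pat), (30, 21, 30, Fay, Bo), (30, 21, 30, Tai, Bo)}
σ[mid <= 17 and aname = Bo]: keep tuples satisfying mid <= 17 and aname = Bo → {(3, 11, 1, Bo, Pat)}
π_{bid, aid} gives {(11, 3)}.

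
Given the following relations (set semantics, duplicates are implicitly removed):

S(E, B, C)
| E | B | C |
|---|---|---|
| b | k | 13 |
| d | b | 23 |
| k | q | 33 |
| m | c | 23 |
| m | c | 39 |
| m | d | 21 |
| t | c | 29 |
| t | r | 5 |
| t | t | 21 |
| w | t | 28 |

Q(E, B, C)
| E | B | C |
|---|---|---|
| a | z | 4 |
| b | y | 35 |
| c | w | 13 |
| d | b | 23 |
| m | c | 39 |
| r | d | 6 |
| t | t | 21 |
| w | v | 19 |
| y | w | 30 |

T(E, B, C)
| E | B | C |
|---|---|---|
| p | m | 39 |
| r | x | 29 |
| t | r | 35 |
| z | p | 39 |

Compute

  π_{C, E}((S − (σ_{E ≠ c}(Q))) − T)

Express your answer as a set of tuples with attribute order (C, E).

Selection E ≠ c: {(a, z, 4), (b, y, 35), (d, b, 23), (m, c, 39), (r, d, 6), (t, t, 21), (w, v, 19), (y, w, 30)}
Difference: {(b, k, 13), (d, b, 23), (k, q, 33), (m, c, 23), (m, c, 39), (m, d, 21), (t, c, 29), (t, r, 5), (t, t, 21), (w, t, 28)} with {(a, z, 4), (b, y, 35), (d, b, 23), (m, c, 39), (r, d, 6), (t, t, 21), (w, v, 19), (y, w, 30)} → {(b, k, 13), (k, q, 33), (m, c, 23), (m, d, 21), (t, c, 29), (t, r, 5), (w, t, 28)}
Difference: {(b, k, 13), (k, q, 33), (m, c, 23), (m, d, 21), (t, c, 29), (t, r, 5), (w, t, 28)} with {(p, m, 39), (r, x, 29), (t, r, 35), (z, p, 39)} → {(b, k, 13), (k, q, 33), (m, c, 23), (m, d, 21), (t, c, 29), (t, r, 5), (w, t, 28)}
Keep only column(s) C, E: {(13, b), (21, m), (23, m), (28, w), (29, t), (33, k), (5, t)}

{(13, b), (21, m), (23, m), (28, w), (29, t), (33, k), (5, t)}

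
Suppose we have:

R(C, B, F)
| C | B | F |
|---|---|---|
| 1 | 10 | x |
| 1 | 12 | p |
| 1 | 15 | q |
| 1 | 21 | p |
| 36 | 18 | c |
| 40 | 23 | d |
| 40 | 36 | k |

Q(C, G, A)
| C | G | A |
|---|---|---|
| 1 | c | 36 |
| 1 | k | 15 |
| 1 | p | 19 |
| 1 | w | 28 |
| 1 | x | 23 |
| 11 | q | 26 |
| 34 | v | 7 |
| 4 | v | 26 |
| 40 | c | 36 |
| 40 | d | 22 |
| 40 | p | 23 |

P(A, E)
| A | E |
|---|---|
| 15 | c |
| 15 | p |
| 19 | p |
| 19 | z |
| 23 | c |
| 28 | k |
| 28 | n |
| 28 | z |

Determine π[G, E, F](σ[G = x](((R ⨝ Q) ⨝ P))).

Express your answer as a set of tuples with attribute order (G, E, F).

{(x, c, p), (x, c, q), (x, c, x)}

Natural join on C: {(1, 10, x, c, 36), (1, 10, x, k, 15), (1, 10, x, p, 19), (1, 10, x, w, 28), (1, 10, x, x, 23), (1, 12, p, c, 36), (1, 12, p, k, 15), (1, 12, p, p, 19), (1, 12, p, w, 28), (1, 12, p, x, 23), (1, 15, q, c, 36), (1, 15, q, k, 15), (1, 15, q, p, 19), (1, 15, q, w, 28), (1, 15, q, x, 23), (1, 21, p, c, 36), (1, 21, p, k, 15), (1, 21, p, p, 19), (1, 21, p, w, 28), (1, 21, p, x, 23), (40, 23, d, c, 36), (40, 23, d, d, 22), (40, 23, d, p, 23), (40, 36, k, c, 36), (40, 36, k, d, 22), (40, 36, k, p, 23)}
Natural join on A: {(1, 10, x, k, 15, c), (1, 10, x, k, 15, p), (1, 10, x, p, 19, p), (1, 10, x, p, 19, z), (1, 10, x, w, 28, k), (1, 10, x, w, 28, n), (1, 10, x, w, 28, z), (1, 10, x, x, 23, c), (1, 12, p, k, 15, c), (1, 12, p, k, 15, p), (1, 12, p, p, 19, p), (1, 12, p, p, 19, z), (1, 12, p, w, 28, k), (1, 12, p, w, 28, n), (1, 12, p, w, 28, z), (1, 12, p, x, 23, c), (1, 15, q, k, 15, c), (1, 15, q, k, 15, p), (1, 15, q, p, 19, p), (1, 15, q, p, 19, z), (1, 15, q, w, 28, k), (1, 15, q, w, 28, n), (1, 15, q, w, 28, z), (1, 15, q, x, 23, c), (1, 21, p, k, 15, c), (1, 21, p, k, 15, p), (1, 21, p, p, 19, p), (1, 21, p, p, 19, z), (1, 21, p, w, 28, k), (1, 21, p, w, 28, n), (1, 21, p, w, 28, z), (1, 21, p, x, 23, c), (40, 23, d, p, 23, c), (40, 36, k, p, 23, c)}
σ[G = x]: keep tuples satisfying G = x → {(1, 10, x, x, 23, c), (1, 12, p, x, 23, c), (1, 15, q, x, 23, c), (1, 21, p, x, 23, c)}
Keep only column(s) G, E, F (1 duplicate(s) eliminated): {(x, c, p), (x, c, q), (x, c, x)}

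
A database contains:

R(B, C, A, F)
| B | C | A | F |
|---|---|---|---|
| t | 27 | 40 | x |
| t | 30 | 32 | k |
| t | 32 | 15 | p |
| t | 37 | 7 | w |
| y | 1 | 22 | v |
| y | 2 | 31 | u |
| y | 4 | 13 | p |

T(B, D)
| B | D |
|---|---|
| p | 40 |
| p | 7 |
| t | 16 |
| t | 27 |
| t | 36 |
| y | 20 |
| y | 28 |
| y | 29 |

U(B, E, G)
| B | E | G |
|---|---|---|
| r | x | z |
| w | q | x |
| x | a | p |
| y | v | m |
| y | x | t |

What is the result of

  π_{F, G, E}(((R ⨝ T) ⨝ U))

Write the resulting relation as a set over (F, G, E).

Joining R and T on B yields {(t, 27, 40, x, 16), (t, 27, 40, x, 27), (t, 27, 40, x, 36), (t, 30, 32, k, 16), (t, 30, 32, k, 27), (t, 30, 32, k, 36), (t, 32, 15, p, 16), (t, 32, 15, p, 27), (t, 32, 15, p, 36), (t, 37, 7, w, 16), (t, 37, 7, w, 27), (t, 37, 7, w, 36), (y, 1, 22, v, 20), (y, 1, 22, v, 28), (y, 1, 22, v, 29), (y, 2, 31, u, 20), (y, 2, 31, u, 28), (y, 2, 31, u, 29), (y, 4, 13, p, 20), (y, 4, 13, p, 28), (y, 4, 13, p, 29)}.
Joining (R ⨝ T) and U on B yields {(y, 1, 22, v, 20, v, m), (y, 1, 22, v, 20, x, t), (y, 1, 22, v, 28, v, m), (y, 1, 22, v, 28, x, t), (y, 1, 22, v, 29, v, m), (y, 1, 22, v, 29, x, t), (y, 2, 31, u, 20, v, m), (y, 2, 31, u, 20, x, t), (y, 2, 31, u, 28, v, m), (y, 2, 31, u, 28, x, t), (y, 2, 31, u, 29, v, m), (y, 2, 31, u, 29, x, t), (y, 4, 13, p, 20, v, m), (y, 4, 13, p, 20, x, t), (y, 4, 13, p, 28, v, m), (y, 4, 13, p, 28, x, t), (y, 4, 13, p, 29, v, m), (y, 4, 13, p, 29, x, t)}.
Keep only column(s) F, G, E (12 duplicate(s) eliminated): {(p, m, v), (p, t, x), (u, m, v), (u, t, x), (v, m, v), (v, t, x)}

{(p, m, v), (p, t, x), (u, m, v), (u, t, x), (v, m, v), (v, t, x)}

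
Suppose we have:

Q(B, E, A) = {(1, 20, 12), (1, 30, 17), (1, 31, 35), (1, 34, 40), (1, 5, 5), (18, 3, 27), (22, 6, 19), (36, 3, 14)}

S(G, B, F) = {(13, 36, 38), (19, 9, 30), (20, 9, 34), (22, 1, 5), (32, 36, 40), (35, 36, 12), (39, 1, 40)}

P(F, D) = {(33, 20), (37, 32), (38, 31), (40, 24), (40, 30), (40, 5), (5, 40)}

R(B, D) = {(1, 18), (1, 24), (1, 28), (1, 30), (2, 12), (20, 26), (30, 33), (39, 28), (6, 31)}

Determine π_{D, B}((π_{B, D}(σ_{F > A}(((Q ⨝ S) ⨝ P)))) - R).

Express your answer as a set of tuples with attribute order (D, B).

{(24, 36), (30, 36), (31, 36), (5, 1), (5, 36)}

Q ⋈ S (natural join on B): {(1, 20, 12, 22, 5), (1, 20, 12, 39, 40), (1, 30, 17, 22, 5), (1, 30, 17, 39, 40), (1, 31, 35, 22, 5), (1, 31, 35, 39, 40), (1, 34, 40, 22, 5), (1, 34, 40, 39, 40), (1, 5, 5, 22, 5), (1, 5, 5, 39, 40), (36, 3, 14, 13, 38), (36, 3, 14, 32, 40), (36, 3, 14, 35, 12)}
(Q ⨝ S) ⋈ P (natural join on F): {(1, 20, 12, 22, 5, 40), (1, 20, 12, 39, 40, 24), (1, 20, 12, 39, 40, 30), (1, 20, 12, 39, 40, 5), (1, 30, 17, 22, 5, 40), (1, 30, 17, 39, 40, 24), (1, 30, 17, 39, 40, 30), (1, 30, 17, 39, 40, 5), (1, 31, 35, 22, 5, 40), (1, 31, 35, 39, 40, 24), (1, 31, 35, 39, 40, 30), (1, 31, 35, 39, 40, 5), (1, 34, 40, 22, 5, 40), (1, 34, 40, 39, 40, 24), (1, 34, 40, 39, 40, 30), (1, 34, 40, 39, 40, 5), (1, 5, 5, 22, 5, 40), (1, 5, 5, 39, 40, 24), (1, 5, 5, 39, 40, 30), (1, 5, 5, 39, 40, 5), (36, 3, 14, 13, 38, 31), (36, 3, 14, 32, 40, 24), (36, 3, 14, 32, 40, 30), (36, 3, 14, 32, 40, 5)}
Filtering on F > A leaves {(1, 20, 12, 39, 40, 24), (1, 20, 12, 39, 40, 30), (1, 20, 12, 39, 40, 5), (1, 30, 17, 39, 40, 24), (1, 30, 17, 39, 40, 30), (1, 30, 17, 39, 40, 5), (1, 31, 35, 39, 40, 24), (1, 31, 35, 39, 40, 30), (1, 31, 35, 39, 40, 5), (1, 5, 5, 39, 40, 24), (1, 5, 5, 39, 40, 30), (1, 5, 5, 39, 40, 5), (36, 3, 14, 13, 38, 31), (36, 3, 14, 32, 40, 24), (36, 3, 14, 32, 40, 30), (36, 3, 14, 32, 40, 5)}.
π[B, D]: project onto (B, D) (9 duplicate(s) eliminated) → {(1, 24), (1, 30), (1, 5), (36, 24), (36, 30), (36, 31), (36, 5)}
Set difference of the two operands is {(1, 5), (36, 24), (36, 30), (36, 31), (36, 5)}.
π[D, B]: project onto (D, B) → {(24, 36), (30, 36), (31, 36), (5, 1), (5, 36)}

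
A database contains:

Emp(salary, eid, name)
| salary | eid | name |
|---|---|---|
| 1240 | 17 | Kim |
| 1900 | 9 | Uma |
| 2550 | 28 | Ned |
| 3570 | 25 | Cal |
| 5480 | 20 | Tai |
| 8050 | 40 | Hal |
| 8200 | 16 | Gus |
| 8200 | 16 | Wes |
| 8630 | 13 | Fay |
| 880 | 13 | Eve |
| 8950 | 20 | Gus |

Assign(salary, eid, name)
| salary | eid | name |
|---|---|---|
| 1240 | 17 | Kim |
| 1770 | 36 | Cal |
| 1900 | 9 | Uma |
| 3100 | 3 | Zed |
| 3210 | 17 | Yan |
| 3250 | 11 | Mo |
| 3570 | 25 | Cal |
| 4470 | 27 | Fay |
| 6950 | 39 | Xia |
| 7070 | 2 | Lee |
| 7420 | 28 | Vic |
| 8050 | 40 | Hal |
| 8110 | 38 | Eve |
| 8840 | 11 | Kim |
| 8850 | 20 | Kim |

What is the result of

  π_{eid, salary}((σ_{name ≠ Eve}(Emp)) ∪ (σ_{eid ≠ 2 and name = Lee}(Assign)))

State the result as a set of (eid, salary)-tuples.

Filtering on name ≠ Eve leaves {(1240, 17, Kim), (1900, 9, Uma), (2550, 28, Ned), (3570, 25, Cal), (5480, 20, Tai), (8050, 40, Hal), (8200, 16, Gus), (8200, 16, Wes), (8630, 13, Fay), (8950, 20, Gus)}.
Filtering on eid ≠ 2 and name = Lee leaves {}.
Union: {(1240, 17, Kim), (1900, 9, Uma), (2550, 28, Ned), (3570, 25, Cal), (5480, 20, Tai), (8050, 40, Hal), (8200, 16, Gus), (8200, 16, Wes), (8630, 13, Fay), (8950, 20, Gus)} with {} → {(1240, 17, Kim), (1900, 9, Uma), (2550, 28, Ned), (3570, 25, Cal), (5480, 20, Tai), (8050, 40, Hal), (8200, 16, Gus), (8200, 16, Wes), (8630, 13, Fay), (8950, 20, Gus)}
π_{eid, salary} gives {(13, 8630), (16, 8200), (17, 1240), (20, 5480), (20, 8950), (25, 3570), (28, 2550), (40, 8050), (9, 1900)} (1 duplicate(s) eliminated).

{(13, 8630), (16, 8200), (17, 1240), (20, 5480), (20, 8950), (25, 3570), (28, 2550), (40, 8050), (9, 1900)}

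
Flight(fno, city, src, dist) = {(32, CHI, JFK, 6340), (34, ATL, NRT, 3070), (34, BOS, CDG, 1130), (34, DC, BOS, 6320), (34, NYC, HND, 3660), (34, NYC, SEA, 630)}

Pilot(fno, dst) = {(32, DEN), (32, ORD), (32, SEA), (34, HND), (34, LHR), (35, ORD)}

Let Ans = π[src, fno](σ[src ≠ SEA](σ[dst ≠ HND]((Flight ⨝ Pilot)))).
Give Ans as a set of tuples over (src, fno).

Flight ⋈ Pilot (natural join on fno): {(32, CHI, JFK, 6340, DEN), (32, CHI, JFK, 6340, ORD), (32, CHI, JFK, 6340, SEA), (34, ATL, NRT, 3070, HND), (34, ATL, NRT, 3070, LHR), (34, BOS, CDG, 1130, HND), (34, BOS, CDG, 1130, LHR), (34, DC, BOS, 6320, HND), (34, DC, BOS, 6320, LHR), (34, NYC, HND, 3660, HND), (34, NYC, HND, 3660, LHR), (34, NYC, SEA, 630, HND), (34, NYC, SEA, 630, LHR)}
σ[dst ≠ HND]: keep tuples satisfying dst ≠ HND → {(32, CHI, JFK, 6340, DEN), (32, CHI, JFK, 6340, ORD), (32, CHI, JFK, 6340, SEA), (34, ATL, NRT, 3070, LHR), (34, BOS, CDG, 1130, LHR), (34, DC, BOS, 6320, LHR), (34, NYC, HND, 3660, LHR), (34, NYC, SEA, 630, LHR)}
σ[src ≠ SEA]: keep tuples satisfying src ≠ SEA → {(32, CHI, JFK, 6340, DEN), (32, CHI, JFK, 6340, ORD), (32, CHI, JFK, 6340, SEA), (34, ATL, NRT, 3070, LHR), (34, BOS, CDG, 1130, LHR), (34, DC, BOS, 6320, LHR), (34, NYC, HND, 3660, LHR)}
Keep only column(s) src, fno (2 duplicate(s) eliminated): {(BOS, 34), (CDG, 34), (HND, 34), (JFK, 32), (NRT, 34)}

{(BOS, 34), (CDG, 34), (HND, 34), (JFK, 32), (NRT, 34)}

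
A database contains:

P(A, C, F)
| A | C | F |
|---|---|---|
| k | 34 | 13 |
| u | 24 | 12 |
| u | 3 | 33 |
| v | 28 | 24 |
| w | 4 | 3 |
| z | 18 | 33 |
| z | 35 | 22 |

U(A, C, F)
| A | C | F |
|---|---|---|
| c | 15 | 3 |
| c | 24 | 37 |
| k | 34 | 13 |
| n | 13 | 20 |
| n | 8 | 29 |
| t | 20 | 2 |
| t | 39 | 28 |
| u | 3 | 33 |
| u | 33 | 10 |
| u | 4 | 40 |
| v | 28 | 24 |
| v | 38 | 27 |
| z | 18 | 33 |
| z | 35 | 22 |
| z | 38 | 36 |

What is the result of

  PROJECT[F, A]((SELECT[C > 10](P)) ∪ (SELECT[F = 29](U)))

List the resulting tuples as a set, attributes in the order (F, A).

Apply σ_{C > 10}; surviving tuples: {(k, 34, 13), (u, 24, 12), (v, 28, 24), (z, 18, 33), (z, 35, 22)}
Apply σ_{F = 29}; surviving tuples: {(n, 8, 29)}
Union: {(k, 34, 13), (u, 24, 12), (v, 28, 24), (z, 18, 33), (z, 35, 22)} with {(n, 8, 29)} → {(k, 34, 13), (n, 8, 29), (u, 24, 12), (v, 28, 24), (z, 18, 33), (z, 35, 22)}
Keep only column(s) F, A: {(12, u), (13, k), (22, z), (24, v), (29, n), (33, z)}

{(12, u), (13, k), (22, z), (24, v), (29, n), (33, z)}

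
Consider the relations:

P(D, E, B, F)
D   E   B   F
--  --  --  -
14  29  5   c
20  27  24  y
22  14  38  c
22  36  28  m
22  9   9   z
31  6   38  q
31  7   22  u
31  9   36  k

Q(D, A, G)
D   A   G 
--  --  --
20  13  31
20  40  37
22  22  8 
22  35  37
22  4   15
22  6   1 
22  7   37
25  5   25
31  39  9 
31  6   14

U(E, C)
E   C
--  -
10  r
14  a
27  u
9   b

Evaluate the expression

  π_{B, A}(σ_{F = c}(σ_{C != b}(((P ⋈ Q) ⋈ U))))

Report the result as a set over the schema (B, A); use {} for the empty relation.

P ⋈ Q (natural join on D): {(20, 27, 24, y, 13, 31), (20, 27, 24, y, 40, 37), (22, 14, 38, c, 22, 8), (22, 14, 38, c, 35, 37), (22, 14, 38, c, 4, 15), (22, 14, 38, c, 6, 1), (22, 14, 38, c, 7, 37), (22, 36, 28, m, 22, 8), (22, 36, 28, m, 35, 37), (22, 36, 28, m, 4, 15), (22, 36, 28, m, 6, 1), (22, 36, 28, m, 7, 37), (22, 9, 9, z, 22, 8), (22, 9, 9, z, 35, 37), (22, 9, 9, z, 4, 15), (22, 9, 9, z, 6, 1), (22, 9, 9, z, 7, 37), (31, 6, 38, q, 39, 9), (31, 6, 38, q, 6, 14), (31, 7, 22, u, 39, 9), (31, 7, 22, u, 6, 14), (31, 9, 36, k, 39, 9), (31, 9, 36, k, 6, 14)}
(P ⋈ Q) ⋈ U (natural join on E): {(20, 27, 24, y, 13, 31, u), (20, 27, 24, y, 40, 37, u), (22, 14, 38, c, 22, 8, a), (22, 14, 38, c, 35, 37, a), (22, 14, 38, c, 4, 15, a), (22, 14, 38, c, 6, 1, a), (22, 14, 38, c, 7, 37, a), (22, 9, 9, z, 22, 8, b), (22, 9, 9, z, 35, 37, b), (22, 9, 9, z, 4, 15, b), (22, 9, 9, z, 6, 1, b), (22, 9, 9, z, 7, 37, b), (31, 9, 36, k, 39, 9, b), (31, 9, 36, k, 6, 14, b)}
Filtering on C != b leaves {(20, 27, 24, y, 13, 31, u), (20, 27, 24, y, 40, 37, u), (22, 14, 38, c, 22, 8, a), (22, 14, 38, c, 35, 37, a), (22, 14, 38, c, 4, 15, a), (22, 14, 38, c, 6, 1, a), (22, 14, 38, c, 7, 37, a)}.
Filtering on F = c leaves {(22, 14, 38, c, 22, 8, a), (22, 14, 38, c, 35, 37, a), (22, 14, 38, c, 4, 15, a), (22, 14, 38, c, 6, 1, a), (22, 14, 38, c, 7, 37, a)}.
Keep only column(s) B, A: {(38, 22), (38, 35), (38, 4), (38, 6), (38, 7)}

{(38, 22), (38, 35), (38, 4), (38, 6), (38, 7)}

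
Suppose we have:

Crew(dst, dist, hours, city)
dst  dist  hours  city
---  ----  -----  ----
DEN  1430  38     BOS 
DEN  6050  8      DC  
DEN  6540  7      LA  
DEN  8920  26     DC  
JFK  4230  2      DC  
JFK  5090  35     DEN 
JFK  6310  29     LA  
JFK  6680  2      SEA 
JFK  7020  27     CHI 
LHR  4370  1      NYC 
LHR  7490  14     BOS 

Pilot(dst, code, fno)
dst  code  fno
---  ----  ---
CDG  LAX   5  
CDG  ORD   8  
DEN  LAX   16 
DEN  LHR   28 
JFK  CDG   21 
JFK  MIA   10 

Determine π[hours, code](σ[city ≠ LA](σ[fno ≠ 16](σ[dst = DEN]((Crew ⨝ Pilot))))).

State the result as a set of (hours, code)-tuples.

{(26, LHR), (38, LHR), (8, LHR)}

Natural join on dst: {(DEN, 1430, 38, BOS, LAX, 16), (DEN, 1430, 38, BOS, LHR, 28), (DEN, 6050, 8, DC, LAX, 16), (DEN, 6050, 8, DC, LHR, 28), (DEN, 6540, 7, LA, LAX, 16), (DEN, 6540, 7, LA, LHR, 28), (DEN, 8920, 26, DC, LAX, 16), (DEN, 8920, 26, DC, LHR, 28), (JFK, 4230, 2, DC, CDG, 21), (JFK, 4230, 2, DC, MIA, 10), (JFK, 5090, 35, DEN, CDG, 21), (JFK, 5090, 35, DEN, MIA, 10), (JFK, 6310, 29, LA, CDG, 21), (JFK, 6310, 29, LA, MIA, 10), (JFK, 6680, 2, SEA, CDG, 21), (JFK, 6680, 2, SEA, MIA, 10), (JFK, 7020, 27, CHI, CDG, 21), (JFK, 7020, 27, CHI, MIA, 10)}
Apply σ_{dst = DEN}; surviving tuples: {(DEN, 1430, 38, BOS, LAX, 16), (DEN, 1430, 38, BOS, LHR, 28), (DEN, 6050, 8, DC, LAX, 16), (DEN, 6050, 8, DC, LHR, 28), (DEN, 6540, 7, LA, LAX, 16), (DEN, 6540, 7, LA, LHR, 28), (DEN, 8920, 26, DC, LAX, 16), (DEN, 8920, 26, DC, LHR, 28)}
Apply σ_{fno ≠ 16}; surviving tuples: {(DEN, 1430, 38, BOS, LHR, 28), (DEN, 6050, 8, DC, LHR, 28), (DEN, 6540, 7, LA, LHR, 28), (DEN, 8920, 26, DC, LHR, 28)}
Apply σ_{city ≠ LA}; surviving tuples: {(DEN, 1430, 38, BOS, LHR, 28), (DEN, 6050, 8, DC, LHR, 28), (DEN, 8920, 26, DC, LHR, 28)}
Projecting to hours, code: {(26, LHR), (38, LHR), (8, LHR)}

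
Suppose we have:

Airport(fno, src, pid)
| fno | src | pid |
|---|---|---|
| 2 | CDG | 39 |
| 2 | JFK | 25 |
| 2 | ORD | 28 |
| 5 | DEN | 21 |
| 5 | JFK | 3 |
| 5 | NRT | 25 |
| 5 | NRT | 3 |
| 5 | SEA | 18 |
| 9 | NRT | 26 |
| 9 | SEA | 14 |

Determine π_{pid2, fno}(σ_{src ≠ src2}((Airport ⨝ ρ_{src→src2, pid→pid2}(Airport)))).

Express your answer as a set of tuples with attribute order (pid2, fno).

ρ[src→src2, pid→pid2]: schema becomes (fno, src2, pid2); tuples unchanged.
Airport ⋈ ρ_{src→src2, pid→pid2}(Airport) (natural join on fno): {(2, CDG, 39, CDG, 39), (2, CDG, 39, JFK, 25), (2, CDG, 39, ORD, 28), (2, JFK, 25, CDG, 39), (2, JFK, 25, JFK, 25), (2, JFK, 25, ORD, 28), (2, ORD, 28, CDG, 39), (2, ORD, 28, JFK, 25), (2, ORD, 28, ORD, 28), (5, DEN, 21, DEN, 21), (5, DEN, 21, JFK, 3), (5, DEN, 21, NRT, 25), (5, DEN, 21, NRT, 3), (5, DEN, 21, SEA, 18), (5, JFK, 3, DEN, 21), (5, JFK, 3, JFK, 3), (5, JFK, 3, NRT, 25), (5, JFK, 3, NRT, 3), (5, JFK, 3, SEA, 18), (5, NRT, 25, DEN, 21), (5, NRT, 25, JFK, 3), (5, NRT, 25, NRT, 25), (5, NRT, 25, NRT, 3), (5, NRT, 25, SEA, 18), (5, NRT, 3, DEN, 21), (5, NRT, 3, JFK, 3), (5, NRT, 3, NRT, 25), (5, NRT, 3, NRT, 3), (5, NRT, 3, SEA, 18), (5, SEA, 18, DEN, 21), (5, SEA, 18, JFK, 3), (5, SEA, 18, NRT, 25), (5, SEA, 18, NRT, 3), (5, SEA, 18, SEA, 18), (9, NRT, 26, NRT, 26), (9, NRT, 26, SEA, 14), (9, SEA, 14, NRT, 26), (9, SEA, 14, SEA, 14)}
Filtering on src ≠ src2 leaves {(2, CDG, 39, JFK, 25), (2, CDG, 39, ORD, 28), (2, JFK, 25, CDG, 39), (2, JFK, 25, ORD, 28), (2, ORD, 28, CDG, 39), (2, ORD, 28, JFK, 25), (5, DEN, 21, JFK, 3), (5, DEN, 21, NRT, 25), (5, DEN, 21, NRT, 3), (5, DEN, 21, SEA, 18), (5, JFK, 3, DEN, 21), (5, JFK, 3, NRT, 25), (5, JFK, 3, NRT, 3), (5, JFK, 3, SEA, 18), (5, NRT, 25, DEN, 21), (5, NRT, 25, JFK, 3), (5, NRT, 25, SEA, 18), (5, NRT, 3, DEN, 21), (5, NRT, 3, JFK, 3), (5, NRT, 3, SEA, 18), (5, SEA, 18, DEN, 21), (5, SEA, 18, JFK, 3), (5, SEA, 18, NRT, 25), (5, SEA, 18, NRT, 3), (9, NRT, 26, SEA, 14), (9, SEA, 14, NRT, 26)}.
π_{pid2, fno} gives {(14, 9), (18, 5), (21, 5), (25, 2), (25, 5), (26, 9), (28, 2), (3, 5), (39, 2)} (17 duplicate(s) eliminated).

{(14, 9), (18, 5), (21, 5), (25, 2), (25, 5), (26, 9), (28, 2), (3, 5), (39, 2)}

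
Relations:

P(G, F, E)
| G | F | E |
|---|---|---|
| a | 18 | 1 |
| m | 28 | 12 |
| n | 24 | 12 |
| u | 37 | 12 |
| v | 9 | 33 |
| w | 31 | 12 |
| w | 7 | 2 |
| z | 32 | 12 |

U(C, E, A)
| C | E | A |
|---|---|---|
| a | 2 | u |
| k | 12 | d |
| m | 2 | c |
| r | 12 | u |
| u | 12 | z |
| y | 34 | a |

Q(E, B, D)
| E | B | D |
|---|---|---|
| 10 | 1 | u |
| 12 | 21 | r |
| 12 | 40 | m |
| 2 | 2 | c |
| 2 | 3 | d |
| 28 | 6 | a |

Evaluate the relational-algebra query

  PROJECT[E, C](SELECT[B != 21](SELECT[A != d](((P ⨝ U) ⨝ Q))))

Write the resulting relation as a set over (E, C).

{(12, r), (12, u), (2, a), (2, m)}

Joining P and U on E yields {(m, 28, 12, k, d), (m, 28, 12, r, u), (m, 28, 12, u, z), (n, 24, 12, k, d), (n, 24, 12, r, u), (n, 24, 12, u, z), (u, 37, 12, k, d), (u, 37, 12, r, u), (u, 37, 12, u, z), (w, 31, 12, k, d), (w, 31, 12, r, u), (w, 31, 12, u, z), (w, 7, 2, a, u), (w, 7, 2, m, c), (z, 32, 12, k, d), (z, 32, 12, r, u), (z, 32, 12, u, z)}.
Joining (P ⨝ U) and Q on E yields {(m, 28, 12, k, d, 21, r), (m, 28, 12, k, d, 40, m), (m, 28, 12, r, u, 21, r), (m, 28, 12, r, u, 40, m), (m, 28, 12, u, z, 21, r), (m, 28, 12, u, z, 40, m), (n, 24, 12, k, d, 21, r), (n, 24, 12, k, d, 40, m), (n, 24, 12, r, u, 21, r), (n, 24, 12, r, u, 40, m), (n, 24, 12, u, z, 21, r), (n, 24, 12, u, z, 40, m), (u, 37, 12, k, d, 21, r), (u, 37, 12, k, d, 40, m), (u, 37, 12, r, u, 21, r), (u, 37, 12, r, u, 40, m), (u, 37, 12, u, z, 21, r), (u, 37, 12, u, z, 40, m), (w, 31, 12, k, d, 21, r), (w, 31, 12, k, d, 40, m), (w, 31, 12, r, u, 21, r), (w, 31, 12, r, u, 40, m), (w, 31, 12, u, z, 21, r), (w, 31, 12, u, z, 40, m), (w, 7, 2, a, u, 2, c), (w, 7, 2, a, u, 3, d), (w, 7, 2, m, c, 2, c), (w, 7, 2, m, c, 3, d), (z, 32, 12, k, d, 21, r), (z, 32, 12, k, d, 40, m), (z, 32, 12, r, u, 21, r), (z, 32, 12, r, u, 40, m), (z, 32, 12, u, z, 21, r), (z, 32, 12, u, z, 40, m)}.
σ[A != d]: keep tuples satisfying A != d → {(m, 28, 12, r, u, 21, r), (m, 28, 12, r, u, 40, m), (m, 28, 12, u, z, 21, r), (m, 28, 12, u, z, 40, m), (n, 24, 12, r, u, 21, r), (n, 24, 12, r, u, 40, m), (n, 24, 12, u, z, 21, r), (n, 24, 12, u, z, 40, m), (u, 37, 12, r, u, 21, r), (u, 37, 12, r, u, 40, m), (u, 37, 12, u, z, 21, r), (u, 37, 12, u, z, 40, m), (w, 31, 12, r, u, 21, r), (w, 31, 12, r, u, 40, m), (w, 31, 12, u, z, 21, r), (w, 31, 12, u, z, 40, m), (w, 7, 2, a, u, 2, c), (w, 7, 2, a, u, 3, d), (w, 7, 2, m, c, 2, c), (w, 7, 2, m, c, 3, d), (z, 32, 12, r, u, 21, r), (z, 32, 12, r, u, 40, m), (z, 32, 12, u, z, 21, r), (z, 32, 12, u, z, 40, m)}
σ[B != 21]: keep tuples satisfying B != 21 → {(m, 28, 12, r, u, 40, m), (m, 28, 12, u, z, 40, m), (n, 24, 12, r, u, 40, m), (n, 24, 12, u, z, 40, m), (u, 37, 12, r, u, 40, m), (u, 37, 12, u, z, 40, m), (w, 31, 12, r, u, 40, m), (w, 31, 12, u, z, 40, m), (w, 7, 2, a, u, 2, c), (w, 7, 2, a, u, 3, d), (w, 7, 2, m, c, 2, c), (w, 7, 2, m, c, 3, d), (z, 32, 12, r, u, 40, m), (z, 32, 12, u, z, 40, m)}
Projecting to E, C (10 duplicate(s) eliminated): {(12, r), (12, u), (2, a), (2, m)}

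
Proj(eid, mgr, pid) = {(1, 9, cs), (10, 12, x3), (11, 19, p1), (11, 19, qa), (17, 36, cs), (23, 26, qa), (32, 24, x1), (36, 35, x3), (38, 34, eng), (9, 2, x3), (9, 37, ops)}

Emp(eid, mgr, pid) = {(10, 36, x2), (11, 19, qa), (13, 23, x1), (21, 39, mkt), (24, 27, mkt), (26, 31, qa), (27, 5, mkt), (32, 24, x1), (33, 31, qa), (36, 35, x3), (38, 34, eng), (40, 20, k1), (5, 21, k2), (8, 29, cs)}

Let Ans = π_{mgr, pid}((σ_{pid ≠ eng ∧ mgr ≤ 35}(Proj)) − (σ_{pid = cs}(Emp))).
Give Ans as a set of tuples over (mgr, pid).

σ[pid ≠ eng ∧ mgr ≤ 35]: keep tuples satisfying pid ≠ eng ∧ mgr ≤ 35 → {(1, 9, cs), (10, 12, x3), (11, 19, p1), (11, 19, qa), (23, 26, qa), (32, 24, x1), (36, 35, x3), (9, 2, x3)}
σ[pid = cs]: keep tuples satisfying pid = cs → {(8, 29, cs)}
Difference: {(1, 9, cs), (10, 12, x3), (11, 19, p1), (11, 19, qa), (23, 26, qa), (32, 24, x1), (36, 35, x3), (9, 2, x3)} with {(8, 29, cs)} → {(1, 9, cs), (10, 12, x3), (11, 19, p1), (11, 19, qa), (23, 26, qa), (32, 24, x1), (36, 35, x3), (9, 2, x3)}
π_{mgr, pid} gives {(12, x3), (19, p1), (19, qa), (2, x3), (24, x1), (26, qa), (35, x3), (9, cs)}.

{(12, x3), (19, p1), (19, qa), (2, x3), (24, x1), (26, qa), (35, x3), (9, cs)}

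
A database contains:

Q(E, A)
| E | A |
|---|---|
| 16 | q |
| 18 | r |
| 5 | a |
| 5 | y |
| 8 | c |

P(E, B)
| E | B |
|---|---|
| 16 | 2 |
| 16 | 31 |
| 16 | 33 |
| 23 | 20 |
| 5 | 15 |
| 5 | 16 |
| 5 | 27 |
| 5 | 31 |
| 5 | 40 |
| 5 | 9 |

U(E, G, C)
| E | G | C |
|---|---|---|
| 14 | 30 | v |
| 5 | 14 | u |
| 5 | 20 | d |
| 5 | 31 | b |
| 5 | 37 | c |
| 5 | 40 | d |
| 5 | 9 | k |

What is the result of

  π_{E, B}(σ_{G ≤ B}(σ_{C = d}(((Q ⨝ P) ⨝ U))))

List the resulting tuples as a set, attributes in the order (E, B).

{(5, 27), (5, 31), (5, 40)}

Joining Q and P on E yields {(16, q, 2), (16, q, 31), (16, q, 33), (5, a, 15), (5, a, 16), (5, a, 27), (5, a, 31), (5, a, 40), (5, a, 9), (5, y, 15), (5, y, 16), (5, y, 27), (5, y, 31), (5, y, 40), (5, y, 9)}.
Joining (Q ⨝ P) and U on E yields {(5, a, 15, 14, u), (5, a, 15, 20, d), (5, a, 15, 31, b), (5, a, 15, 37, c), (5, a, 15, 40, d), (5, a, 15, 9, k), (5, a, 16, 14, u), (5, a, 16, 20, d), (5, a, 16, 31, b), (5, a, 16, 37, c), (5, a, 16, 40, d), (5, a, 16, 9, k), (5, a, 27, 14, u), (5, a, 27, 20, d), (5, a, 27, 31, b), (5, a, 27, 37, c), (5, a, 27, 40, d), (5, a, 27, 9, k), (5, a, 31, 14, u), (5, a, 31, 20, d), (5, a, 31, 31, b), (5, a, 31, 37, c), (5, a, 31, 40, d), (5, a, 31, 9, k), (5, a, 40, 14, u), (5, a, 40, 20, d), (5, a, 40, 31, b), (5, a, 40, 37, c), (5, a, 40, 40, d), (5, a, 40, 9, k), (5, a, 9, 14, u), (5, a, 9, 20, d), (5, a, 9, 31, b), (5, a, 9, 37, c), (5, a, 9, 40, d), (5, a, 9, 9, k), (5, y, 15, 14, u), (5, y, 15, 20, d), (5, y, 15, 31, b), (5, y, 15, 37, c), (5, y, 15, 40, d), (5, y, 15, 9, k), (5, y, 16, 14, u), (5, y, 16, 20, d), (5, y, 16, 31, b), (5, y, 16, 37, c), (5, y, 16, 40, d), (5, y, 16, 9, k), (5, y, 27, 14, u), (5, y, 27, 20, d), (5, y, 27, 31, b), (5, y, 27, 37, c), (5, y, 27, 40, d), (5, y, 27, 9, k), (5, y, 31, 14, u), (5, y, 31, 20, d), (5, y, 31, 31, b), (5, y, 31, 37, c), (5, y, 31, 40, d), (5, y, 31, 9, k), (5, y, 40, 14, u), (5, y, 40, 20, d), (5, y, 40, 31, b), (5, y, 40, 37, c), (5, y, 40, 40, d), (5, y, 40, 9, k), (5, y, 9, 14, u), (5, y, 9, 20, d), (5, y, 9, 31, b), (5, y, 9, 37, c), (5, y, 9, 40, d), (5, y, 9, 9, k)}.
σ[C = d]: keep tuples satisfying C = d → {(5, a, 15, 20, d), (5, a, 15, 40, d), (5, a, 16, 20, d), (5, a, 16, 40, d), (5, a, 27, 20, d), (5, a, 27, 40, d), (5, a, 31, 20, d), (5, a, 31, 40, d), (5, a, 40, 20, d), (5, a, 40, 40, d), (5, a, 9, 20, d), (5, a, 9, 40, d), (5, y, 15, 20, d), (5, y, 15, 40, d), (5, y, 16, 20, d), (5, y, 16, 40, d), (5, y, 27, 20, d), (5, y, 27, 40, d), (5, y, 31, 20, d), (5, y, 31, 40, d), (5, y, 40, 20, d), (5, y, 40, 40, d), (5, y, 9, 20, d), (5, y, 9, 40, d)}
σ[G ≤ B]: keep tuples satisfying G ≤ B → {(5, a, 27, 20, d), (5, a, 31, 20, d), (5, a, 40, 20, d), (5, a, 40, 40, d), (5, y, 27, 20, d), (5, y, 31, 20, d), (5, y, 40, 20, d), (5, y, 40, 40, d)}
Keep only column(s) E, B (5 duplicate(s) eliminated): {(5, 27), (5, 31), (5, 40)}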